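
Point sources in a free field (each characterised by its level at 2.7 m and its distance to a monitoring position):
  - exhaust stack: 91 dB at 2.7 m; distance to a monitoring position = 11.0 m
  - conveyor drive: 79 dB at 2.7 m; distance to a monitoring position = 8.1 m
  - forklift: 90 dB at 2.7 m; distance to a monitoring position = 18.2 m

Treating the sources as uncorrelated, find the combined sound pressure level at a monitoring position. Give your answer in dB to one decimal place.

80.3 dB

Propagate each source to the receiver with L = L_ref − 20·log₁₀(r/r_ref), then add intensities.
exhaust stack: 91 − 20·log₁₀(11.0/2.7) = 91 − 12.20 = 78.80 dB.
conveyor drive: 79 − 20·log₁₀(8.1/2.7) = 79 − 9.54 = 69.46 dB.
forklift: 90 − 20·log₁₀(18.2/2.7) = 90 − 16.57 = 73.43 dB.
Σ 10^(L/10) = 1.067e+08 → L_total = 10·log₁₀(1.067e+08) = 80.28 dB.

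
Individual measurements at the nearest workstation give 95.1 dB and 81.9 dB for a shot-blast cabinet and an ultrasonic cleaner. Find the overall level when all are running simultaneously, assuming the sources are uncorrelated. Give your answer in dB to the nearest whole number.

95 dB

For uncorrelated sources the intensities add, so convert each level to linear form, sum, and take 10·log₁₀ of the total.
Σ 10^(L/10) = 10^(95.1/10) + 10^(81.9/10) = 3.391e+09.
L_total = 10·log₁₀(3.391e+09) = 95.30 dB.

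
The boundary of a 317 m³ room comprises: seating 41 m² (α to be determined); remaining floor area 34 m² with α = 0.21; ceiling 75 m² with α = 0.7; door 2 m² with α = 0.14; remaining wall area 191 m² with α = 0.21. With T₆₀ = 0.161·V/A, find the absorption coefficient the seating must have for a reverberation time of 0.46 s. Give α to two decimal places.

A = 0.161·V/T₆₀ = 0.161·317/0.46 = 110.95 m² sabins.
Absorption from the other surfaces = 34·0.21 + 75·0.7 + 2·0.14 + 191·0.21 = 100.03 m², so the seating must supply 10.92 m² over 41 m².
α = 10.92/41 = 0.266.

0.27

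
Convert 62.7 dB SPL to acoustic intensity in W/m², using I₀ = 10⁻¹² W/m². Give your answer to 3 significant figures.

I/I₀ = 10^(62.7/10) = 1.862e+06, so I = 1.862e+06 × 10⁻¹² W/m².

1.86e-06 W/m²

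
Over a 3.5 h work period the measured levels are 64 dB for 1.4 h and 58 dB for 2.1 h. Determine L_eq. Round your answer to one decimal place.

61.4 dB

Weight each interval's intensity by its duration and average over T = 3.5 h:
Σ tᵢ·10^(Lᵢ/10) = 1.4·10^(64/10) + 2.1·10^(58/10) = 4.842e+06.
L_eq = 10·log₁₀(4.842e+06/3.5) = 61.41 dB.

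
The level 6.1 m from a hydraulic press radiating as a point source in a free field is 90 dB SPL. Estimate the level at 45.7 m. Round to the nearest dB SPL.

Spherical spreading from a point source gives a 20·log₁₀(r₂/r₁) drop.
L₂ = 90 − 20·log₁₀(45.7/6.1) = 90 − 17.492 = 72.51 dB SPL.

73 dB SPL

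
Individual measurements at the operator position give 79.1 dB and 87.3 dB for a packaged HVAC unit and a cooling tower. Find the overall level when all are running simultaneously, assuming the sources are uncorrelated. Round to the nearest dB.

Incoherent sources combine by intensity addition: L_total = 10·log₁₀(Σ 10^(L_i/10)).
Σ 10^(L/10) = 10^(79.1/10) + 10^(87.3/10) = 6.183e+08.
L_total = 10·log₁₀(6.183e+08) = 87.91 dB.

88 dB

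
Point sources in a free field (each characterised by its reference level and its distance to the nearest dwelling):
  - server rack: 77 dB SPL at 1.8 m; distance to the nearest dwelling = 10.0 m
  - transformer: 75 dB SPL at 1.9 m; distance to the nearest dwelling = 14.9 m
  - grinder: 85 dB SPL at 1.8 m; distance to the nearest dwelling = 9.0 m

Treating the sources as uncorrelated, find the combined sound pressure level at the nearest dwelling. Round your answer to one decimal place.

71.7 dB SPL

First find each source's level at the receiver (point-source: −20·log₁₀(r/r_ref)), then combine on an intensity basis.
server rack: 77 − 20·log₁₀(10.0/1.8) = 77 − 14.89 = 62.11 dB SPL.
transformer: 75 − 20·log₁₀(14.9/1.9) = 75 − 17.89 = 57.11 dB SPL.
grinder: 85 − 20·log₁₀(9.0/1.8) = 85 − 13.98 = 71.02 dB SPL.
Σ 10^(L/10) = 1.479e+07 → L_total = 10·log₁₀(1.479e+07) = 71.70 dB SPL.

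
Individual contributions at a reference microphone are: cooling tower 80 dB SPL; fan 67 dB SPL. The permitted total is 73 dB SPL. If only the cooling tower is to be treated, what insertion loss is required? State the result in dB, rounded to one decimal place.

8.3 dB

The untreated sources together contribute 10^(67/10) = 5.012e+06, i.e. 67.00 dB SPL.
The limit corresponds to 10^(73/10) = 1.995e+07; subtracting the fixed part leaves 1.494e+07 for the cooling tower, i.e. 71.74 dB SPL.
Required insertion loss = 80 − 71.74 = 8.26 dB.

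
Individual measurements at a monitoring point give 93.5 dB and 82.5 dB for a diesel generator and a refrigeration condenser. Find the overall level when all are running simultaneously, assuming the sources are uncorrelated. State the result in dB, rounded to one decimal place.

For uncorrelated sources the intensities add, so convert each level to linear form, sum, and take 10·log₁₀ of the total.
Σ 10^(L/10) = 10^(93.5/10) + 10^(82.5/10) = 2.417e+09.
L_total = 10·log₁₀(2.417e+09) = 93.83 dB.

93.8 dB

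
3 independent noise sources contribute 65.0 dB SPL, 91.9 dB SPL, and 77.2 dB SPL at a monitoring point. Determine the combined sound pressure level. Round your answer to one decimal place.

92.1 dB SPL

Incoherent sources combine by intensity addition: L_total = 10·log₁₀(Σ 10^(L_i/10)).
Σ 10^(L/10) = 10^(65.0/10) + 10^(91.9/10) + 10^(77.2/10) = 1.604e+09.
L_total = 10·log₁₀(1.604e+09) = 92.05 dB SPL.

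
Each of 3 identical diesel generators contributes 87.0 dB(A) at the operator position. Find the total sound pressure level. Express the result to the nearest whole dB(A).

92 dB(A)

N identical incoherent sources raise the level by 10·log₁₀ N.
L_total = 87.0 + 10·log₁₀(3) = 87.0 + 4.771 = 91.77 dB(A).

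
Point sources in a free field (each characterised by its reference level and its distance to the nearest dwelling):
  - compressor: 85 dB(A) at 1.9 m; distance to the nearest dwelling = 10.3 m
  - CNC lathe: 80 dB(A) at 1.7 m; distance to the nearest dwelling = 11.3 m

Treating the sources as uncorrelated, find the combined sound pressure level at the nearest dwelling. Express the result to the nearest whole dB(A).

Apply inverse-square spreading to bring every level to the receiver, then sum 10^(L/10).
compressor: 85 − 20·log₁₀(10.3/1.9) = 85 − 14.68 = 70.32 dB(A).
CNC lathe: 80 − 20·log₁₀(11.3/1.7) = 80 − 16.45 = 63.55 dB(A).
Σ 10^(L/10) = 1.302e+07 → L_total = 10·log₁₀(1.302e+07) = 71.15 dB(A).

71 dB(A)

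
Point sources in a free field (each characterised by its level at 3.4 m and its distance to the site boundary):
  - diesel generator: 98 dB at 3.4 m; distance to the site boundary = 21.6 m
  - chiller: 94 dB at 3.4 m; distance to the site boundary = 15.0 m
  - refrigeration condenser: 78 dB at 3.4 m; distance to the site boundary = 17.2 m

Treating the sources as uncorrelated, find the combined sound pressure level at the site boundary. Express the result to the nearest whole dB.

85 dB

Propagate each source to the receiver with L = L_ref − 20·log₁₀(r/r_ref), then add intensities.
diesel generator: 98 − 20·log₁₀(21.6/3.4) = 98 − 16.06 = 81.94 dB.
chiller: 94 − 20·log₁₀(15.0/3.4) = 94 − 12.89 = 81.11 dB.
refrigeration condenser: 78 − 20·log₁₀(17.2/3.4) = 78 − 14.08 = 63.92 dB.
Σ 10^(L/10) = 2.879e+08 → L_total = 10·log₁₀(2.879e+08) = 84.59 dB.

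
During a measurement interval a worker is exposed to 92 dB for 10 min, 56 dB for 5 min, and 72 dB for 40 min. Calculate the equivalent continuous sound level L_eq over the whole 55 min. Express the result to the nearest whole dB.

Weight each interval's intensity by its duration and average over T = 55 min:
Σ tᵢ·10^(Lᵢ/10) = 10·10^(92/10) + 5·10^(56/10) + 40·10^(72/10) = 1.648e+10.
L_eq = 10·log₁₀(1.648e+10/55) = 84.77 dB.

85 dB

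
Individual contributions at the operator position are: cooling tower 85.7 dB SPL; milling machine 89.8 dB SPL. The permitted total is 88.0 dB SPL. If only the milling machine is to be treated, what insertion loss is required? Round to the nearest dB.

Everything except the milling machine sums to 10^(85.7/10) = 3.715e+08 in linear terms, 85.70 dB SPL.
The limit corresponds to 10^(88.0/10) = 6.310e+08; subtracting the fixed part leaves 2.594e+08 for the milling machine, i.e. 84.14 dB SPL.
Required insertion loss = 89.8 − 84.14 = 5.66 dB.

6 dB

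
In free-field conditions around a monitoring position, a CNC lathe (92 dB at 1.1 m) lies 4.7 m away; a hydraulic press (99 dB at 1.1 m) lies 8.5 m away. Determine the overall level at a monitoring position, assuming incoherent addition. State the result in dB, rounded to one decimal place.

83.4 dB

Propagate each source to the receiver with L = L_ref − 20·log₁₀(r/r_ref), then add intensities.
CNC lathe: 92 − 20·log₁₀(4.7/1.1) = 92 − 12.61 = 79.39 dB.
hydraulic press: 99 − 20·log₁₀(8.5/1.1) = 99 − 17.76 = 81.24 dB.
Σ 10^(L/10) = 2.198e+08 → L_total = 10·log₁₀(2.198e+08) = 83.42 dB.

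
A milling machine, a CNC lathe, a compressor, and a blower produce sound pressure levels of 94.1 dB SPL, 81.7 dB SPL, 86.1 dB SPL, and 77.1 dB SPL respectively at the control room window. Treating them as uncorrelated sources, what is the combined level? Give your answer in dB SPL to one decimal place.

95.0 dB SPL

For uncorrelated sources the intensities add, so convert each level to linear form, sum, and take 10·log₁₀ of the total.
Σ 10^(L/10) = 10^(94.1/10) + 10^(81.7/10) + 10^(86.1/10) + 10^(77.1/10) = 3.177e+09.
L_total = 10·log₁₀(3.177e+09) = 95.02 dB SPL.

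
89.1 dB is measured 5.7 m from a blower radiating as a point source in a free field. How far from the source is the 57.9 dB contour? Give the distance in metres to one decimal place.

207.0 m

Point-source spreading drops the level by 20·log₁₀(r₂/r₁); inverting, r₂/r₁ = 10^(ΔL/20).
r₂ = 5.7·10^((89.1−57.9)/20) = 5.7·10^(31.2/20) = 206.95 m.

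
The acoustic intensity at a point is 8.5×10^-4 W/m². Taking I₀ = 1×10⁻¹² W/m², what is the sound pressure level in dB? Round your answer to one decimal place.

Dividing by I₀ shifts the exponent by 12: I/I₀ = 8.5×10^8.
L = 10·(0.9294 + 8) = 89.29 dB.

89.3 dB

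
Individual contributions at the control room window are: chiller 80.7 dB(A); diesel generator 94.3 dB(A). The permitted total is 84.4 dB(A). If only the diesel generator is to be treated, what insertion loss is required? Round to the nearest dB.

The untreated sources together contribute 10^(80.7/10) = 1.175e+08, i.e. 80.70 dB(A).
The limit corresponds to 10^(84.4/10) = 2.754e+08; subtracting the fixed part leaves 1.579e+08 for the diesel generator, i.e. 81.98 dB(A).
Required insertion loss = 94.3 − 81.98 = 12.32 dB.

12 dB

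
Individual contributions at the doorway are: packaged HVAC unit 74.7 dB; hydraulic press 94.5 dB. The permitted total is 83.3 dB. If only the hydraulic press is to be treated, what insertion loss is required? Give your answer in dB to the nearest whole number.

The untreated sources together contribute 10^(74.7/10) = 2.951e+07, i.e. 74.70 dB.
The limit corresponds to 10^(83.3/10) = 2.138e+08; subtracting the fixed part leaves 1.843e+08 for the hydraulic press, i.e. 82.65 dB.
Required insertion loss = 94.5 − 82.65 = 11.85 dB.

12 dB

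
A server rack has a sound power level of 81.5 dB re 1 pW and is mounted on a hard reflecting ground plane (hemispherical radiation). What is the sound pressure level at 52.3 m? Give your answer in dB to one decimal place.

Free-field hemispherical radiation: L_p = L_w − 10·log₁₀(2π·r²), r = 52.3 m.
2π·r² = 1.719e+04 m², 10·log₁₀ of that is 42.352 dB.
L_p = 81.5 − 42.352 = 39.15 dB.

39.1 dB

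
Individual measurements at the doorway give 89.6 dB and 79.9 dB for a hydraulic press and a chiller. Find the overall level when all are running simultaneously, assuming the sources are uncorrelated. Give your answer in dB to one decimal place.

90.0 dB

For uncorrelated sources the intensities add, so convert each level to linear form, sum, and take 10·log₁₀ of the total.
Σ 10^(L/10) = 10^(89.6/10) + 10^(79.9/10) = 1.010e+09.
L_total = 10·log₁₀(1.010e+09) = 90.04 dB.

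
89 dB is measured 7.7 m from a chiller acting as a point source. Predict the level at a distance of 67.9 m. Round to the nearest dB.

Point-source attenuation: ΔL = 20·log₁₀(r₂/r₁) = 20·log₁₀(67.9/7.7) = 18.908 dB.
L₂ = 89 − 20·log₁₀(67.9/7.7) = 89 − 18.908 = 70.09 dB.

70 dB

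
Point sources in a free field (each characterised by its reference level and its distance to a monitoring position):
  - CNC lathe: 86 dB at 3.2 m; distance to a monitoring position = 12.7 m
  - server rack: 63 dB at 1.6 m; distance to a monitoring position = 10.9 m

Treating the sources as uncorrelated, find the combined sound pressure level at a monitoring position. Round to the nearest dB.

74 dB

First find each source's level at the receiver (point-source: −20·log₁₀(r/r_ref)), then combine on an intensity basis.
CNC lathe: 86 − 20·log₁₀(12.7/3.2) = 86 − 11.97 = 74.03 dB.
server rack: 63 − 20·log₁₀(10.9/1.6) = 63 − 16.67 = 46.33 dB.
Σ 10^(L/10) = 2.532e+07 → L_total = 10·log₁₀(2.532e+07) = 74.03 dB.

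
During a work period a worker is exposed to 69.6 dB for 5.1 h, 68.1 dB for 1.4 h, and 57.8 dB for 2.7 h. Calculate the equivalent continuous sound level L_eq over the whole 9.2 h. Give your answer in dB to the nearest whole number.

68 dB

The energy average is taken in the linear domain: L_eq = 10·log₁₀[(Σ tᵢ·10^(Lᵢ/10))/T], T = 9.2 h.
Σ tᵢ·10^(Lᵢ/10) = 5.1·10^(69.6/10) + 1.4·10^(68.1/10) + 2.7·10^(57.8/10) = 5.718e+07.
L_eq = 10·log₁₀(5.718e+07/9.2) = 67.93 dB.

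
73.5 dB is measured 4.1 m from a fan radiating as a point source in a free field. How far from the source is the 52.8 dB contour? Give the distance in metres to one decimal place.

44.4 m

For a point source L₁ − L₂ = 20·log₁₀(r₂/r₁), so r₂ = r₁·10^((L₁−L₂)/20).
r₂ = 4.1·10^((73.5−52.8)/20) = 4.1·10^(20.7/20) = 44.44 m.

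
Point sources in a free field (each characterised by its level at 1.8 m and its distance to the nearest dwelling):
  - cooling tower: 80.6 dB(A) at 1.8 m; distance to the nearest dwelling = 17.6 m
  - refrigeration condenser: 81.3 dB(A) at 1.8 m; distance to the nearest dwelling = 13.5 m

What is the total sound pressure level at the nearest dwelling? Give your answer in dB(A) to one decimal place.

Apply inverse-square spreading to bring every level to the receiver, then sum 10^(L/10).
cooling tower: 80.6 − 20·log₁₀(17.6/1.8) = 80.6 − 19.80 = 60.80 dB(A).
refrigeration condenser: 81.3 − 20·log₁₀(13.5/1.8) = 81.3 − 17.50 = 63.80 dB(A).
Σ 10^(L/10) = 3.599e+06 → L_total = 10·log₁₀(3.599e+06) = 65.56 dB(A).

65.6 dB(A)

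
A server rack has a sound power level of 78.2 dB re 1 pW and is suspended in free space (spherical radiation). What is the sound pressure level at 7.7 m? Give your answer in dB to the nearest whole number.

49 dB

Free-field spherical radiation: L_p = L_w − 10·log₁₀(4π·r²), r = 7.7 m.
4π·r² = 745.1 m², 10·log₁₀ of that is 28.722 dB.
L_p = 78.2 − 28.722 = 49.48 dB.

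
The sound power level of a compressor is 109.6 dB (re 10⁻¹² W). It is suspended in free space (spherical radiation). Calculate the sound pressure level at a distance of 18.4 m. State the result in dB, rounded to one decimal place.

73.3 dB

Free-field spherical radiation: L_p = L_w − 10·log₁₀(4π·r²), r = 18.4 m.
4π·r² = 4254 m², 10·log₁₀ of that is 36.288 dB.
L_p = 109.6 − 36.288 = 73.31 dB.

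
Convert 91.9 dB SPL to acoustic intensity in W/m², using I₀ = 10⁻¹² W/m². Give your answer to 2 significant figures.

0.0015 W/m²

L = 10·log₁₀(I/I₀) ⇒ I = I₀·10^(L/10) = 10⁻¹² × 10^9.19.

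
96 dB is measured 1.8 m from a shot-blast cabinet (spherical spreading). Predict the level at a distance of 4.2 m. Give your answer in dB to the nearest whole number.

89 dB

For a point source, L₂ = L₁ − 20·log₁₀(r₂/r₁).
L₂ = 96 − 20·log₁₀(4.2/1.8) = 96 − 7.360 = 88.64 dB.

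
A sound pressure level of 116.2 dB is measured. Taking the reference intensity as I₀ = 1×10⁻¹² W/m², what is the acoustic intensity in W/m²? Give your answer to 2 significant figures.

I/I₀ = 10^(116.2/10) = 4.169e+11, so I = 4.169e+11 × 10⁻¹² W/m².

0.42 W/m²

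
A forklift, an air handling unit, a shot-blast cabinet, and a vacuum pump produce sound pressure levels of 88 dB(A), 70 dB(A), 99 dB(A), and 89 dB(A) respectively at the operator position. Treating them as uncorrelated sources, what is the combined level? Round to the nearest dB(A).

Incoherent sources combine by intensity addition: L_total = 10·log₁₀(Σ 10^(L_i/10)).
Σ 10^(L/10) = 10^(88/10) + 10^(70/10) + 10^(99/10) + 10^(89/10) = 9.379e+09.
L_total = 10·log₁₀(9.379e+09) = 99.72 dB(A).

100 dB(A)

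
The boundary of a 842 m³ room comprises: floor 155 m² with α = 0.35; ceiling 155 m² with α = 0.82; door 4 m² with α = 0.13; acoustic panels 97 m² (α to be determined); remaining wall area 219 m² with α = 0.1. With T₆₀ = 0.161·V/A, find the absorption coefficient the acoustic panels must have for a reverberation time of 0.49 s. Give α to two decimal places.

A = 0.161·V/T₆₀ = 0.161·842/0.49 = 276.66 m² sabins.
Absorption from the other surfaces = 155·0.35 + 155·0.82 + 4·0.13 + 219·0.1 = 203.77 m², so the acoustic panels must supply 72.89 m² over 97 m².
α = 72.89/97 = 0.751.

0.75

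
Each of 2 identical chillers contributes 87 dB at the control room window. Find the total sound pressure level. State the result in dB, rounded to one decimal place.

With 2 equal, uncorrelated contributions the intensity is 2× that of one unit, giving a rise of 10·log₁₀ 2.
L_total = 87 + 10·log₁₀(2) = 87 + 3.010 = 90.01 dB.

90.0 dB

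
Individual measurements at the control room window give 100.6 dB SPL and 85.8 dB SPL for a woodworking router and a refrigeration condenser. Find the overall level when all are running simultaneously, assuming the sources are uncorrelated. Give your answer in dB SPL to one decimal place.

100.7 dB SPL

Incoherent sources combine by intensity addition: L_total = 10·log₁₀(Σ 10^(L_i/10)).
Σ 10^(L/10) = 10^(100.6/10) + 10^(85.8/10) = 1.186e+10.
L_total = 10·log₁₀(1.186e+10) = 100.74 dB SPL.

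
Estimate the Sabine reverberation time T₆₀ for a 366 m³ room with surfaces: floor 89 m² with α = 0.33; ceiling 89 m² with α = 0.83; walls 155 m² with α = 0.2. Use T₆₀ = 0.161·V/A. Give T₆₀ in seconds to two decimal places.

Total absorption A = 89·0.33 + 89·0.83 + 155·0.2 = 134.24 m² sabins.
T₆₀ = 0.161·V/A = 0.161·366/134.24 = 0.439 s.

0.44 s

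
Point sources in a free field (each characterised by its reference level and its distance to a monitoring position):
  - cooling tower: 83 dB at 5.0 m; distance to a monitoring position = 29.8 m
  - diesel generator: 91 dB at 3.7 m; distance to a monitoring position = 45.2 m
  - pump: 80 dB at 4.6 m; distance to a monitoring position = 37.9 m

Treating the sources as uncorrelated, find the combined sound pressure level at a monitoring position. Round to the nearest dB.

First find each source's level at the receiver (point-source: −20·log₁₀(r/r_ref)), then combine on an intensity basis.
cooling tower: 83 − 20·log₁₀(29.8/5.0) = 83 − 15.50 = 67.50 dB.
diesel generator: 91 − 20·log₁₀(45.2/3.7) = 91 − 21.74 = 69.26 dB.
pump: 80 − 20·log₁₀(37.9/4.6) = 80 − 18.32 = 61.68 dB.
Σ 10^(L/10) = 1.553e+07 → L_total = 10·log₁₀(1.553e+07) = 71.91 dB.

72 dB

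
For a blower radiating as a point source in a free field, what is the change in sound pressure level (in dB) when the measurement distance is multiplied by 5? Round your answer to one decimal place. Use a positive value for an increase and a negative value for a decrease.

With spherical spreading the level changes by −20·log₁₀(r₂/r₁).
ΔL = −20·log₁₀(5) = -13.98 dB.

-14.0 dB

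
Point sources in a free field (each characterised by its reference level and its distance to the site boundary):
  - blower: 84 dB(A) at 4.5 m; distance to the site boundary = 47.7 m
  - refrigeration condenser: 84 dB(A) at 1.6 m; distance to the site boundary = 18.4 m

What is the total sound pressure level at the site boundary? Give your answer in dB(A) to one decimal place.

66.2 dB(A)

Apply inverse-square spreading to bring every level to the receiver, then sum 10^(L/10).
blower: 84 − 20·log₁₀(47.7/4.5) = 84 − 20.51 = 63.49 dB(A).
refrigeration condenser: 84 − 20·log₁₀(18.4/1.6) = 84 − 21.21 = 62.79 dB(A).
Σ 10^(L/10) = 4.135e+06 → L_total = 10·log₁₀(4.135e+06) = 66.16 dB(A).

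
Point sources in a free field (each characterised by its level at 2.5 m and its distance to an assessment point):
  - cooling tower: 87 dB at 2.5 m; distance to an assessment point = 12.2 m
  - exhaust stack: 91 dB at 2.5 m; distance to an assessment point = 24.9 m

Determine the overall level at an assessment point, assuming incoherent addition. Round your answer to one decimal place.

Apply inverse-square spreading to bring every level to the receiver, then sum 10^(L/10).
cooling tower: 87 − 20·log₁₀(12.2/2.5) = 87 − 13.77 = 73.23 dB.
exhaust stack: 91 − 20·log₁₀(24.9/2.5) = 91 − 19.97 = 71.03 dB.
Σ 10^(L/10) = 3.374e+07 → L_total = 10·log₁₀(3.374e+07) = 75.28 dB.

75.3 dB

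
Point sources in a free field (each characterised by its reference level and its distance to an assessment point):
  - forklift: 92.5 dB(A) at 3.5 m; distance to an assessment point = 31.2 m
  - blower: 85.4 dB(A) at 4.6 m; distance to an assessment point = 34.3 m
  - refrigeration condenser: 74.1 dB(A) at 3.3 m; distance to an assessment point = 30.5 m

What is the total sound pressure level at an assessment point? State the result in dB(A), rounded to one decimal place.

First find each source's level at the receiver (point-source: −20·log₁₀(r/r_ref)), then combine on an intensity basis.
forklift: 92.5 − 20·log₁₀(31.2/3.5) = 92.5 − 19.00 = 73.50 dB(A).
blower: 85.4 − 20·log₁₀(34.3/4.6) = 85.4 − 17.45 = 67.95 dB(A).
refrigeration condenser: 74.1 − 20·log₁₀(30.5/3.3) = 74.1 − 19.32 = 54.78 dB(A).
Σ 10^(L/10) = 2.892e+07 → L_total = 10·log₁₀(2.892e+07) = 74.61 dB(A).

74.6 dB(A)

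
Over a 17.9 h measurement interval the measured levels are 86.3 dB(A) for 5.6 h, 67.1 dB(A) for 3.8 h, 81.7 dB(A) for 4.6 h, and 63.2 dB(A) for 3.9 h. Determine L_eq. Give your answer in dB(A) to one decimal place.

82.4 dB(A)

The energy average is taken in the linear domain: L_eq = 10·log₁₀[(Σ tᵢ·10^(Lᵢ/10))/T], T = 17.9 h.
Σ tᵢ·10^(Lᵢ/10) = 5.6·10^(86.3/10) + 3.8·10^(67.1/10) + 4.6·10^(81.7/10) + 3.9·10^(63.2/10) = 3.097e+09.
L_eq = 10·log₁₀(3.097e+09/17.9) = 82.38 dB(A).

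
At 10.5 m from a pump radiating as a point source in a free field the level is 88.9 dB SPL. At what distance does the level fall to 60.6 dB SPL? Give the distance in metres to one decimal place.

273.0 m

The 28.3 dB drop corresponds to a distance ratio of 10^(28.3/20) for a point source.
r₂ = 10.5·10^((88.9−60.6)/20) = 10.5·10^(28.3/20) = 273.02 m.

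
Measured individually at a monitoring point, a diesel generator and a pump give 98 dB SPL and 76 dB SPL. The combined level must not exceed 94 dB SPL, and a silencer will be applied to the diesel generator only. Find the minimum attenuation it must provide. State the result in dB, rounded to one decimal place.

4.1 dB

The untreated sources together contribute 10^(76/10) = 3.981e+07, i.e. 76.00 dB SPL.
The limit corresponds to 10^(94/10) = 2.512e+09; subtracting the fixed part leaves 2.472e+09 for the diesel generator, i.e. 93.93 dB SPL.
So the diesel generator must be reduced from 98 to 93.93 dB SPL: IL = 4.07 dB.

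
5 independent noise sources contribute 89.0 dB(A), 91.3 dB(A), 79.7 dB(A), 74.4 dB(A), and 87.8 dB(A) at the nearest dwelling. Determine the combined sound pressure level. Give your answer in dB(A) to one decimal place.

94.6 dB(A)

Incoherent sources combine by intensity addition: L_total = 10·log₁₀(Σ 10^(L_i/10)).
Σ 10^(L/10) = 10^(89.0/10) + 10^(91.3/10) + 10^(79.7/10) + 10^(74.4/10) + 10^(87.8/10) = 2.867e+09.
L_total = 10·log₁₀(2.867e+09) = 94.57 dB(A).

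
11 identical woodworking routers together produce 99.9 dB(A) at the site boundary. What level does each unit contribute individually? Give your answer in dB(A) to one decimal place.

89.5 dB(A)

For N identical incoherent sources L_total = L₁ + 10·log₁₀ N, so L₁ = 99.9 − 10·log₁₀(11) = 99.9 − 10.414.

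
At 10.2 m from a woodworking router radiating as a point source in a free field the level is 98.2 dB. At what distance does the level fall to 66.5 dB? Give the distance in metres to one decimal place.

The 31.7 dB drop corresponds to a distance ratio of 10^(31.7/20) for a point source.
r₂ = 10.2·10^((98.2−66.5)/20) = 10.2·10^(31.7/20) = 392.28 m.

392.3 m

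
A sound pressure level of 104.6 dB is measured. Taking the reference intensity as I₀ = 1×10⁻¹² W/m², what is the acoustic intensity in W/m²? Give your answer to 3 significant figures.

0.0288 W/m²

I/I₀ = 10^(104.6/10) = 2.884e+10, so I = 2.884e+10 × 10⁻¹² W/m².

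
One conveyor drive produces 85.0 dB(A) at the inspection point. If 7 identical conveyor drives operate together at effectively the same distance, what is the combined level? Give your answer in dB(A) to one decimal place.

With 7 equal, uncorrelated contributions the intensity is 7× that of one unit, giving a rise of 10·log₁₀ 7.
L_total = 85.0 + 10·log₁₀(7) = 85.0 + 8.451 = 93.45 dB(A).

93.5 dB(A)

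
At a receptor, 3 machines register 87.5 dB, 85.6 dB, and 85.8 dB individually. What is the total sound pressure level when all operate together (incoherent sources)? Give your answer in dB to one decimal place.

Incoherent sources combine by intensity addition: L_total = 10·log₁₀(Σ 10^(L_i/10)).
Σ 10^(L/10) = 10^(87.5/10) + 10^(85.6/10) + 10^(85.8/10) = 1.306e+09.
L_total = 10·log₁₀(1.306e+09) = 91.16 dB.

91.2 dB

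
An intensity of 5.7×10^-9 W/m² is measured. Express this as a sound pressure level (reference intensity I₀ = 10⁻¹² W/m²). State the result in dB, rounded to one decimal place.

37.6 dB

I/I₀ = 5.7×10^-9/10⁻¹² = 5.7×10^3, and L = 10·log₁₀(I/I₀).
L = 10·(0.7559 + 3) = 37.56 dB.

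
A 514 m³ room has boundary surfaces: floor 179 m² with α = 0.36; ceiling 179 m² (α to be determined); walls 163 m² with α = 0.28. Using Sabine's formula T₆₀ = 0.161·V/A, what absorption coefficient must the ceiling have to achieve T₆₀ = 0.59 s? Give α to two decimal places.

0.17

Required total absorption A = 0.161·514/0.59 = 140.26 m².
Absorption from the other surfaces = 179·0.36 + 163·0.28 = 110.08 m², so the ceiling must supply 30.18 m² over 179 m².
α = 30.18/179 = 0.169.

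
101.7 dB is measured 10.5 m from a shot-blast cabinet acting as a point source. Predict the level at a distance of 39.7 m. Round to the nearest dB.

Point-source attenuation: ΔL = 20·log₁₀(r₂/r₁) = 20·log₁₀(39.7/10.5) = 11.552 dB.
L₂ = 101.7 − 20·log₁₀(39.7/10.5) = 101.7 − 11.552 = 90.15 dB.

90 dB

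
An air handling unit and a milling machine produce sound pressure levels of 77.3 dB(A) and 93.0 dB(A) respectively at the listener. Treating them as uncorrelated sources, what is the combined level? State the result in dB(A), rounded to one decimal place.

93.1 dB(A)

For uncorrelated sources the intensities add, so convert each level to linear form, sum, and take 10·log₁₀ of the total.
Σ 10^(L/10) = 10^(77.3/10) + 10^(93.0/10) = 2.049e+09.
L_total = 10·log₁₀(2.049e+09) = 93.12 dB(A).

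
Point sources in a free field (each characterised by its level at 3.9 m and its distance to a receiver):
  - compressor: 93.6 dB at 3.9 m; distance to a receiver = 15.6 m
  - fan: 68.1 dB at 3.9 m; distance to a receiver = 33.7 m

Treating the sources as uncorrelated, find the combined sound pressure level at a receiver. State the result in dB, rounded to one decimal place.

First find each source's level at the receiver (point-source: −20·log₁₀(r/r_ref)), then combine on an intensity basis.
compressor: 93.6 − 20·log₁₀(15.6/3.9) = 93.6 − 12.04 = 81.56 dB.
fan: 68.1 − 20·log₁₀(33.7/3.9) = 68.1 − 18.73 = 49.37 dB.
Σ 10^(L/10) = 1.433e+08 → L_total = 10·log₁₀(1.433e+08) = 81.56 dB.

81.6 dB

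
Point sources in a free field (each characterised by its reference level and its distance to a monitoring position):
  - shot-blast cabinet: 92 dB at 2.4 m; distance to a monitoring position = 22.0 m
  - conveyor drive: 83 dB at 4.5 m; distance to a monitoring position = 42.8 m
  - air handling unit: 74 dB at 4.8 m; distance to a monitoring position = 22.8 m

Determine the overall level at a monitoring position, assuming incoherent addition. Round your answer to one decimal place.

73.5 dB

Propagate each source to the receiver with L = L_ref − 20·log₁₀(r/r_ref), then add intensities.
shot-blast cabinet: 92 − 20·log₁₀(22.0/2.4) = 92 − 19.24 = 72.76 dB.
conveyor drive: 83 − 20·log₁₀(42.8/4.5) = 83 − 19.56 = 63.44 dB.
air handling unit: 74 − 20·log₁₀(22.8/4.8) = 74 − 13.53 = 60.47 dB.
Σ 10^(L/10) = 2.218e+07 → L_total = 10·log₁₀(2.218e+07) = 73.46 dB.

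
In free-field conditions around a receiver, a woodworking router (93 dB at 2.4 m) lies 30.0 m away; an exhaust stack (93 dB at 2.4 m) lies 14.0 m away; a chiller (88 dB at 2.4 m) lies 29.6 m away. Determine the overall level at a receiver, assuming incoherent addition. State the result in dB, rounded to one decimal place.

First find each source's level at the receiver (point-source: −20·log₁₀(r/r_ref)), then combine on an intensity basis.
woodworking router: 93 − 20·log₁₀(30.0/2.4) = 93 − 21.94 = 71.06 dB.
exhaust stack: 93 − 20·log₁₀(14.0/2.4) = 93 − 15.32 = 77.68 dB.
chiller: 88 − 20·log₁₀(29.6/2.4) = 88 − 21.82 = 66.18 dB.
Σ 10^(L/10) = 7.555e+07 → L_total = 10·log₁₀(7.555e+07) = 78.78 dB.

78.8 dB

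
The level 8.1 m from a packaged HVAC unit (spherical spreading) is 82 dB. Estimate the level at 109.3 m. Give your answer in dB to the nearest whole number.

59 dB

Point-source attenuation: ΔL = 20·log₁₀(r₂/r₁) = 20·log₁₀(109.3/8.1) = 22.603 dB.
L₂ = 82 − 20·log₁₀(109.3/8.1) = 82 − 22.603 = 59.40 dB.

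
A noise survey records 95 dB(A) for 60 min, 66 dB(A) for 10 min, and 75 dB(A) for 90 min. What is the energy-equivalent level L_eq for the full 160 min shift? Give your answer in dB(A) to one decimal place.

L_eq = 10·log₁₀[(1/T)·Σ tᵢ·10^(Lᵢ/10)] with T = 160 min.
Σ tᵢ·10^(Lᵢ/10) = 60·10^(95/10) + 10·10^(66/10) + 90·10^(75/10) = 1.926e+11.
L_eq = 10·log₁₀(1.926e+11/160) = 90.81 dB(A).

90.8 dB(A)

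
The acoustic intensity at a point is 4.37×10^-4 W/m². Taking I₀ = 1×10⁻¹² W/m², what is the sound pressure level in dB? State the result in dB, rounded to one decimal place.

86.4 dB

Dividing by I₀ shifts the exponent by 12: I/I₀ = 4.37×10^8.
L = 10·(0.6405 + 8) = 86.40 dB.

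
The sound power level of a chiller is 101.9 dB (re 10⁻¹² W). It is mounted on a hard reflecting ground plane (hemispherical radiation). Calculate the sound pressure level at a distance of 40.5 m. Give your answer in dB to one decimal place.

61.8 dB

The power spreads over a hemisphere of area 2π·r², so L_p = L_w − 10·log₁₀(2π·r²).
2π·r² = 1.031e+04 m², 10·log₁₀ of that is 40.131 dB.
L_p = 101.9 − 40.131 = 61.77 dB.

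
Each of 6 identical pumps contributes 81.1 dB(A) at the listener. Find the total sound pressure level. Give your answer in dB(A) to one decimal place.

With 6 equal, uncorrelated contributions the intensity is 6× that of one unit, giving a rise of 10·log₁₀ 6.
L_total = 81.1 + 10·log₁₀(6) = 81.1 + 7.782 = 88.88 dB(A).

88.9 dB(A)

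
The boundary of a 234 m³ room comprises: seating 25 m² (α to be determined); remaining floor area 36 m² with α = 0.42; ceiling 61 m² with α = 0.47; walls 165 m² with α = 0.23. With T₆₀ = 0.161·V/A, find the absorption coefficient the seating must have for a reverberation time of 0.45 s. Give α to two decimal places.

Required total absorption A = 0.161·234/0.45 = 83.72 m².
Absorption from the other surfaces = 36·0.42 + 61·0.47 + 165·0.23 = 81.74 m², so the seating must supply 1.98 m² over 25 m².
α = 1.98/25 = 0.079.

0.08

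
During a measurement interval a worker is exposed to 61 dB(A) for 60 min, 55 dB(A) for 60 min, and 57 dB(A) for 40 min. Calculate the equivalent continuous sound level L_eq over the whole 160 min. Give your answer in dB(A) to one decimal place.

58.5 dB(A)

L_eq = 10·log₁₀[(1/T)·Σ tᵢ·10^(Lᵢ/10)] with T = 160 min.
Σ tᵢ·10^(Lᵢ/10) = 60·10^(61/10) + 60·10^(55/10) + 40·10^(57/10) = 1.146e+08.
L_eq = 10·log₁₀(1.146e+08/160) = 58.55 dB(A).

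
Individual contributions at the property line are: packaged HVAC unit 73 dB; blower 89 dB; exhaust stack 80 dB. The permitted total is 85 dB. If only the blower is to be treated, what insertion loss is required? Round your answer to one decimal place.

6.1 dB

Fixed contribution from the other sources: Σ 10^(L/10) = 10^(73/10) + 10^(80/10) = 1.200e+08 (80.79 dB).
To meet 85 dB overall, the treated blower may contribute at most 10^(85/10) − 1.200e+08 = 1.963e+08, i.e. 82.93 dB.
So the blower must be reduced from 89 to 82.93 dB: IL = 6.07 dB.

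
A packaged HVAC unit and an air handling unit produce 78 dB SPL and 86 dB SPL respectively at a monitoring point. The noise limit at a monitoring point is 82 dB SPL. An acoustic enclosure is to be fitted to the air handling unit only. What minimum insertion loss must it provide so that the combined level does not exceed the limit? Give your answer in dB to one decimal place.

6.2 dB

Fixed contribution from the other source: Σ 10^(L/10) = 10^(78/10) = 6.310e+07 (78.00 dB SPL).
The limit corresponds to 10^(82/10) = 1.585e+08; subtracting the fixed part leaves 9.539e+07 for the air handling unit, i.e. 79.80 dB SPL.
Required insertion loss = 86 − 79.80 = 6.20 dB.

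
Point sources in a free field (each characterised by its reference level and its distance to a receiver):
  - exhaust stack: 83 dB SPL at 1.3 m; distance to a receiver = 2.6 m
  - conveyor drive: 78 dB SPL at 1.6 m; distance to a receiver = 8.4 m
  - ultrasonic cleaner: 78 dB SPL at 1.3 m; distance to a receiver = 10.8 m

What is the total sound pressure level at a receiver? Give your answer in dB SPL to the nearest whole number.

77 dB SPL

First find each source's level at the receiver (point-source: −20·log₁₀(r/r_ref)), then combine on an intensity basis.
exhaust stack: 83 − 20·log₁₀(2.6/1.3) = 83 − 6.02 = 76.98 dB SPL.
conveyor drive: 78 − 20·log₁₀(8.4/1.6) = 78 − 14.40 = 63.60 dB SPL.
ultrasonic cleaner: 78 − 20·log₁₀(10.8/1.3) = 78 − 18.39 = 59.61 dB SPL.
Σ 10^(L/10) = 5.308e+07 → L_total = 10·log₁₀(5.308e+07) = 77.25 dB SPL.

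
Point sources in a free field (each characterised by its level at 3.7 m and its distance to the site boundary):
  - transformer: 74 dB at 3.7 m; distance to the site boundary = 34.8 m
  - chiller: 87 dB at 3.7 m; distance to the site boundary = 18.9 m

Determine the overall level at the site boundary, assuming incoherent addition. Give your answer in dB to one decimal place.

Propagate each source to the receiver with L = L_ref − 20·log₁₀(r/r_ref), then add intensities.
transformer: 74 − 20·log₁₀(34.8/3.7) = 74 − 19.47 = 54.53 dB.
chiller: 87 − 20·log₁₀(18.9/3.7) = 87 − 14.17 = 72.83 dB.
Σ 10^(L/10) = 1.949e+07 → L_total = 10·log₁₀(1.949e+07) = 72.90 dB.

72.9 dB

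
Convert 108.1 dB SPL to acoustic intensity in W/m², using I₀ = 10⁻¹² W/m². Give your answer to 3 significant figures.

L = 10·log₁₀(I/I₀) ⇒ I = I₀·10^(L/10) = 10⁻¹² × 10^10.81.

0.0646 W/m²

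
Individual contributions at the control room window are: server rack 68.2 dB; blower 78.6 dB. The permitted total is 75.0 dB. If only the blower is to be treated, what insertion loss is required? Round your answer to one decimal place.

Fixed contribution from the other source: Σ 10^(L/10) = 10^(68.2/10) = 6.607e+06 (68.20 dB).
To meet 75.0 dB overall, the treated blower may contribute at most 10^(75.0/10) − 6.607e+06 = 2.502e+07, i.e. 73.98 dB.
So the blower must be reduced from 78.6 to 73.98 dB: IL = 4.62 dB.

4.6 dB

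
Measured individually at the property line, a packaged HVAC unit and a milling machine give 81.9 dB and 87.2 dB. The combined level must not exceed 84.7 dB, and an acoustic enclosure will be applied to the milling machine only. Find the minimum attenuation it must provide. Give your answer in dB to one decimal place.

The untreated sources together contribute 10^(81.9/10) = 1.549e+08, i.e. 81.90 dB.
The limit corresponds to 10^(84.7/10) = 2.951e+08; subtracting the fixed part leaves 1.402e+08 for the milling machine, i.e. 81.47 dB.
So the milling machine must be reduced from 87.2 to 81.47 dB: IL = 5.73 dB.

5.7 dB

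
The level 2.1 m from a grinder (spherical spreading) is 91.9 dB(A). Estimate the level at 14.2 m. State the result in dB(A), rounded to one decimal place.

75.3 dB(A)

Point-source attenuation: ΔL = 20·log₁₀(r₂/r₁) = 20·log₁₀(14.2/2.1) = 16.601 dB.
L₂ = 91.9 − 20·log₁₀(14.2/2.1) = 91.9 − 16.601 = 75.30 dB(A).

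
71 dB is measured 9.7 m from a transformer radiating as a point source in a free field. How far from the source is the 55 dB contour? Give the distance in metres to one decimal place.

61.2 m

Point-source spreading drops the level by 20·log₁₀(r₂/r₁); inverting, r₂/r₁ = 10^(ΔL/20).
r₂ = 9.7·10^((71−55)/20) = 9.7·10^(16.0/20) = 61.20 m.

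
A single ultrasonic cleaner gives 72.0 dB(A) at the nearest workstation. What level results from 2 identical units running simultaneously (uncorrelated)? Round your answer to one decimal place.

L_total = L₁ + 10·log₁₀ N for N identical incoherent sources.
L_total = 72.0 + 10·log₁₀(2) = 72.0 + 3.010 = 75.01 dB(A).

75.0 dB(A)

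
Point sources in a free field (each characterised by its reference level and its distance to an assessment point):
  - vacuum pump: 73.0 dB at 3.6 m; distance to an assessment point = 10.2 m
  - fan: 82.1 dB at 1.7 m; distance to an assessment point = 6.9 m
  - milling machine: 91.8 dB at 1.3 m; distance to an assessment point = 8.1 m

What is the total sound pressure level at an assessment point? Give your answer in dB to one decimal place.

Apply inverse-square spreading to bring every level to the receiver, then sum 10^(L/10).
vacuum pump: 73.0 − 20·log₁₀(10.2/3.6) = 73.0 − 9.05 = 63.95 dB.
fan: 82.1 − 20·log₁₀(6.9/1.7) = 82.1 − 12.17 = 69.93 dB.
milling machine: 91.8 − 20·log₁₀(8.1/1.3) = 91.8 − 15.89 = 75.91 dB.
Σ 10^(L/10) = 5.132e+07 → L_total = 10·log₁₀(5.132e+07) = 77.10 dB.

77.1 dB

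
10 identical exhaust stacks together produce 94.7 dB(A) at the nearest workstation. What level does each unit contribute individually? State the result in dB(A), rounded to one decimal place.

84.7 dB(A)

10 equal contributions raise the level by 10·log₁₀ 10 = 10.000 dB, so each unit alone gives 94.7 − 10.000.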